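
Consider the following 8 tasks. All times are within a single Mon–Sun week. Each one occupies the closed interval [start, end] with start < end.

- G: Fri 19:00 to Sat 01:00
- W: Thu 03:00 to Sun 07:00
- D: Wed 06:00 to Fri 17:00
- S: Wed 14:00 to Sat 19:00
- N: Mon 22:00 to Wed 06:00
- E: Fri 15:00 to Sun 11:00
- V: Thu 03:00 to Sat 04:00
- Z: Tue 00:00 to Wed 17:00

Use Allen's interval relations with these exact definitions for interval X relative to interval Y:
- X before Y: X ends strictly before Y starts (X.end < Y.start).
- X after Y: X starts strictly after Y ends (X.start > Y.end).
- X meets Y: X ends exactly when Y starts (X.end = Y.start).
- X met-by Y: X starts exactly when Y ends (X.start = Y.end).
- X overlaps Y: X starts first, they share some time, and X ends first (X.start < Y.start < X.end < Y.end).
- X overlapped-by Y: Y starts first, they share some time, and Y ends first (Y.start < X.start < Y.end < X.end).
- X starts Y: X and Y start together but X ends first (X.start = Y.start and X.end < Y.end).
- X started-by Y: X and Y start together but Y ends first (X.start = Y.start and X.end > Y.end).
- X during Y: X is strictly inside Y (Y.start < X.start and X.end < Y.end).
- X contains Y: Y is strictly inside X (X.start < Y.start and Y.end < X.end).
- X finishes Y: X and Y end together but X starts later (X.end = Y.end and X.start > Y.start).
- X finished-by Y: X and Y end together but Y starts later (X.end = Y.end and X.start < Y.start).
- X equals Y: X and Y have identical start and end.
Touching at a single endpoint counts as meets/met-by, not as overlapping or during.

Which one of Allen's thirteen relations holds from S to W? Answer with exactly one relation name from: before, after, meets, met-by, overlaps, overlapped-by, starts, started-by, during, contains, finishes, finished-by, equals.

overlaps

S = [Wed 14:00, Sat 19:00]; W = [Thu 03:00, Sun 07:00].
Compare endpoints: S.start < W.start, S.start < W.end, S.end > W.start, S.end < W.end.
That pattern is 'overlaps'.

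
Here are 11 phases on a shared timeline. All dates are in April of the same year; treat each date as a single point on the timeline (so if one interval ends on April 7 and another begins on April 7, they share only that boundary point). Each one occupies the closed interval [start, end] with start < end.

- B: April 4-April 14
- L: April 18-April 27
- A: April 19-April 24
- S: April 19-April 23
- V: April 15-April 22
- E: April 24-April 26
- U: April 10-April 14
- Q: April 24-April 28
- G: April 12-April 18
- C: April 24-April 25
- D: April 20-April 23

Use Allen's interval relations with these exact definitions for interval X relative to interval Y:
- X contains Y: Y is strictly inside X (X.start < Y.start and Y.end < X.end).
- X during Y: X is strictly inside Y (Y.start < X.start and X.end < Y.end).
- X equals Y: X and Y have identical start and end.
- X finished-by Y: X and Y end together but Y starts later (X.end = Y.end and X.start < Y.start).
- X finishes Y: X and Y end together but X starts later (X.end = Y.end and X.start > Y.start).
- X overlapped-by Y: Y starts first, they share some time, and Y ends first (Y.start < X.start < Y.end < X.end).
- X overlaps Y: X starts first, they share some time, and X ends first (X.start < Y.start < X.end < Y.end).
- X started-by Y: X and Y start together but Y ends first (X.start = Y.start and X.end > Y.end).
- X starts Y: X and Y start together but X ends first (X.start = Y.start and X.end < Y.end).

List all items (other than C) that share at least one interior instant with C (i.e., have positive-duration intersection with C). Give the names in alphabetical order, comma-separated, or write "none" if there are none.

E, L, Q

Target C = [April 24, April 25].
A [April 19, April 24] → meets → no.
B [April 4, April 14] → before → no.
D [April 20, April 23] → before → no.
E [April 24, April 26] → started-by → yes.
G [April 12, April 18] → before → no.
L [April 18, April 27] → contains → yes.
Q [April 24, April 28] → started-by → yes.
S [April 19, April 23] → before → no.
U [April 10, April 14] → before → no.
V [April 15, April 22] → before → no.
Result: E, L, Q.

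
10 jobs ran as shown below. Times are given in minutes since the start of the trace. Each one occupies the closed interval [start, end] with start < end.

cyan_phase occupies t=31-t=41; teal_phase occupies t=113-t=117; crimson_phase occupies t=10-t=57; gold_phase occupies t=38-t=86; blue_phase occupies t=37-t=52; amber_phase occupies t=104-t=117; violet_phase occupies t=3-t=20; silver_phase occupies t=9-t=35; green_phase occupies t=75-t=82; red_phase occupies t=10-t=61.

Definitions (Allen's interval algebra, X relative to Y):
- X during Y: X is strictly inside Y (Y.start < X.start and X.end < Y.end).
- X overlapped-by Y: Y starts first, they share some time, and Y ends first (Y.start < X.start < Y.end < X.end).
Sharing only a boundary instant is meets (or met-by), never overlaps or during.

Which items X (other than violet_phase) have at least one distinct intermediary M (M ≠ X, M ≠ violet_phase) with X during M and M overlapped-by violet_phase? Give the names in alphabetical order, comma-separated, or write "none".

blue_phase, cyan_phase

Target violet_phase = [t=3, t=20].
Intermediaries M with M overlapped-by violet_phase: crimson_phase, red_phase, silver_phase.
Via crimson_phase — items with X during crimson_phase: blue_phase, cyan_phase.
Via red_phase — items with X during red_phase: blue_phase, cyan_phase.
Via silver_phase — items with X during silver_phase: none.
Union: blue_phase, cyan_phase.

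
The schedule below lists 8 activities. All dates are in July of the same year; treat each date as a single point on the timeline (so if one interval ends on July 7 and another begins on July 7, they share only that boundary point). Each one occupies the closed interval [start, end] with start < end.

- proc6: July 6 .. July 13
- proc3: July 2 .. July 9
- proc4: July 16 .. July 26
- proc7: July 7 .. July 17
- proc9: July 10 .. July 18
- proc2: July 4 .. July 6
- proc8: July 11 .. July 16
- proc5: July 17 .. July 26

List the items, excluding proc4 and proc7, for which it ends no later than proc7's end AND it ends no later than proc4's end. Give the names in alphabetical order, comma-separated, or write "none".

proc2, proc3, proc6, proc8

Conditions: its end is no later than proc7's end (X.end <= July 17) AND its end is no later than proc4's end (X.end <= July 26).
proc2: end July 6 <= July 17? ✓; end July 6 <= July 26? ✓ → yes.
proc3: end July 9 <= July 17? ✓; end July 9 <= July 26? ✓ → yes.
proc5: end July 26 <= July 17? ✗; end July 26 <= July 26? ✓ → no.
proc6: end July 13 <= July 17? ✓; end July 13 <= July 26? ✓ → yes.
proc8: end July 16 <= July 17? ✓; end July 16 <= July 26? ✓ → yes.
proc9: end July 18 <= July 17? ✗; end July 18 <= July 26? ✓ → no.
Result: proc2, proc3, proc6, proc8.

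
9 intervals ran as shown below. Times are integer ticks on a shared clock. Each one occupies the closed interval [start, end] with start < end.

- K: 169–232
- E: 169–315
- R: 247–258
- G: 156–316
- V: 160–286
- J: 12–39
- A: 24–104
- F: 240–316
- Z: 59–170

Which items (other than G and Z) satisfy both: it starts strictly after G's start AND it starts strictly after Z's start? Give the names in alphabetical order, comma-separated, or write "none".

E, F, K, R, V

Conditions: its start is strictly after G's start (X.start > 156) AND its start is strictly after Z's start (X.start > 59).
A: start 24 > 156? ✗; start 24 > 59? ✗ → no.
E: start 169 > 156? ✓; start 169 > 59? ✓ → yes.
F: start 240 > 156? ✓; start 240 > 59? ✓ → yes.
J: start 12 > 156? ✗; start 12 > 59? ✗ → no.
K: start 169 > 156? ✓; start 169 > 59? ✓ → yes.
R: start 247 > 156? ✓; start 247 > 59? ✓ → yes.
V: start 160 > 156? ✓; start 160 > 59? ✓ → yes.
Result: E, F, K, R, V.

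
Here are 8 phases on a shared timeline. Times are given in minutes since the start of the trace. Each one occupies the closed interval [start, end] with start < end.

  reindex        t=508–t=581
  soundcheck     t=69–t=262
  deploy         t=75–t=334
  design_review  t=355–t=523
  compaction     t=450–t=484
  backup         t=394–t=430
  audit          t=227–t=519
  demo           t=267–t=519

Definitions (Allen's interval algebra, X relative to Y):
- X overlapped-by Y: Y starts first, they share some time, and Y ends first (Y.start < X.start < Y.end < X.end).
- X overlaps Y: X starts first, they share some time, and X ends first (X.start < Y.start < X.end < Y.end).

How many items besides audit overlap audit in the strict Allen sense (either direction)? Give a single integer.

Target audit = [t=227, t=519].
backup [t=394, t=430] → during → no.
compaction [t=450, t=484] → during → no.
demo [t=267, t=519] → finishes → no.
deploy [t=75, t=334] → overlaps → counts.
design_review [t=355, t=523] → overlapped-by → counts.
reindex [t=508, t=581] → overlapped-by → counts.
soundcheck [t=69, t=262] → overlaps → counts.
Total: 4.

4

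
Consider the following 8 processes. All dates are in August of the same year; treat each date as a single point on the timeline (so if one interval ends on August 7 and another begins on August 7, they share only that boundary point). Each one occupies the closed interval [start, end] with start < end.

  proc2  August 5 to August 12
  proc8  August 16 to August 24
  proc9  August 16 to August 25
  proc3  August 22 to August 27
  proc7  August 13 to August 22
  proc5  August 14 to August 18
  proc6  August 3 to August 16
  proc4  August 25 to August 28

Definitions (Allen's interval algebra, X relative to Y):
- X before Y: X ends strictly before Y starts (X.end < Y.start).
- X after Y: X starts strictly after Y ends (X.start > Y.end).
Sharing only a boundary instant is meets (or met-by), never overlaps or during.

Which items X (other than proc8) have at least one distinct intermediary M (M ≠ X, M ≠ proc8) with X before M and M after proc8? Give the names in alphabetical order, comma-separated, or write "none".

proc2, proc5, proc6, proc7

Target proc8 = [August 16, August 24].
Intermediaries M with M after proc8: proc4.
Via proc4 — items with X before proc4: proc2, proc5, proc6, proc7.
Union: proc2, proc5, proc6, proc7.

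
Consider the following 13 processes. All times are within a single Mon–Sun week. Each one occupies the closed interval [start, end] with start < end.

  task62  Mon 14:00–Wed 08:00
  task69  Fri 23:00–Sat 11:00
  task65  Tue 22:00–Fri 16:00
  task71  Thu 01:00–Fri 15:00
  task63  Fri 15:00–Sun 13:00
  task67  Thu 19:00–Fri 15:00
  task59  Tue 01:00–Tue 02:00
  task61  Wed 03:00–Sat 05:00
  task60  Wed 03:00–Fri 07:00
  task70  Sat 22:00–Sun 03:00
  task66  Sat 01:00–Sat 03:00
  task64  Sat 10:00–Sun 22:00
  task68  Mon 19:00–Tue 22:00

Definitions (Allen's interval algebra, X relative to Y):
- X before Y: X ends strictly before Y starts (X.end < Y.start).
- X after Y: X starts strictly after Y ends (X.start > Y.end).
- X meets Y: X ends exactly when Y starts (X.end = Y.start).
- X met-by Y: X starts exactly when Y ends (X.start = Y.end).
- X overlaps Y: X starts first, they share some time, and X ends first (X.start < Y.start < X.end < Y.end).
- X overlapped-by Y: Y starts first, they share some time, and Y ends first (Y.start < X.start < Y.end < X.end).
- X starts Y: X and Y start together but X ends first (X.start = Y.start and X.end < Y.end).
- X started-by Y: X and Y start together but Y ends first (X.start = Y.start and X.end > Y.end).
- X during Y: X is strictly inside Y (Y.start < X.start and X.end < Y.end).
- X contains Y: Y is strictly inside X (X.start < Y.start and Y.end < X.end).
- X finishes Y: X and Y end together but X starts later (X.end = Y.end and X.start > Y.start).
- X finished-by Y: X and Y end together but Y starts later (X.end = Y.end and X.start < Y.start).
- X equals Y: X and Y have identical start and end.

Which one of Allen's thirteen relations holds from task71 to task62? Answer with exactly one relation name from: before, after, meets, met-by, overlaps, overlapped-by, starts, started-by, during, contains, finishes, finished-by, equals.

task71 = [Thu 01:00, Fri 15:00]; task62 = [Mon 14:00, Wed 08:00].
Compare endpoints: task71.start > task62.start, task71.start > task62.end, task71.end > task62.start, task71.end > task62.end.
That pattern is 'after'.

after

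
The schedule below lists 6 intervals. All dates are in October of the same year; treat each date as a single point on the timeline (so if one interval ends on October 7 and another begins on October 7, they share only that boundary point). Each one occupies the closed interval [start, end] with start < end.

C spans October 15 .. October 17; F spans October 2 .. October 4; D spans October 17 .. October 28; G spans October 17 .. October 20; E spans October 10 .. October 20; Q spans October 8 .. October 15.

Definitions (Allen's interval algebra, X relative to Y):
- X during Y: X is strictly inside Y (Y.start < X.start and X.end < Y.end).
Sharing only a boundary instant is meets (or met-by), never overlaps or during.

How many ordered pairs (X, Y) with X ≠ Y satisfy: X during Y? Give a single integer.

Checking all 30 ordered pairs for relation 'during'; matching pairs in alphabetical order:
(C, E): C during E ✓
Count: 1.

1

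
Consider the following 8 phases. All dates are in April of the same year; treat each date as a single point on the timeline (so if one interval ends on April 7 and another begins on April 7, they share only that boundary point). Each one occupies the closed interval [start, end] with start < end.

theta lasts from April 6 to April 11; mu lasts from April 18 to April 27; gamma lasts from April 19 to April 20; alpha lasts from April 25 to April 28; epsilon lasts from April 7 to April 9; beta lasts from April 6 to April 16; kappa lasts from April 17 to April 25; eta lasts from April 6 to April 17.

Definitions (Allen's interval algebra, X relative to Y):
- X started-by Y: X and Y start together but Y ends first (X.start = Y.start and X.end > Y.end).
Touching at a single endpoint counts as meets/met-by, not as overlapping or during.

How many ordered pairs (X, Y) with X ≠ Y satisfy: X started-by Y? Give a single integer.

3

Checking all 56 ordered pairs for relation 'started-by'; matching pairs in alphabetical order:
(beta, theta): beta started-by theta ✓
(eta, beta): eta started-by beta ✓
(eta, theta): eta started-by theta ✓
Count: 3.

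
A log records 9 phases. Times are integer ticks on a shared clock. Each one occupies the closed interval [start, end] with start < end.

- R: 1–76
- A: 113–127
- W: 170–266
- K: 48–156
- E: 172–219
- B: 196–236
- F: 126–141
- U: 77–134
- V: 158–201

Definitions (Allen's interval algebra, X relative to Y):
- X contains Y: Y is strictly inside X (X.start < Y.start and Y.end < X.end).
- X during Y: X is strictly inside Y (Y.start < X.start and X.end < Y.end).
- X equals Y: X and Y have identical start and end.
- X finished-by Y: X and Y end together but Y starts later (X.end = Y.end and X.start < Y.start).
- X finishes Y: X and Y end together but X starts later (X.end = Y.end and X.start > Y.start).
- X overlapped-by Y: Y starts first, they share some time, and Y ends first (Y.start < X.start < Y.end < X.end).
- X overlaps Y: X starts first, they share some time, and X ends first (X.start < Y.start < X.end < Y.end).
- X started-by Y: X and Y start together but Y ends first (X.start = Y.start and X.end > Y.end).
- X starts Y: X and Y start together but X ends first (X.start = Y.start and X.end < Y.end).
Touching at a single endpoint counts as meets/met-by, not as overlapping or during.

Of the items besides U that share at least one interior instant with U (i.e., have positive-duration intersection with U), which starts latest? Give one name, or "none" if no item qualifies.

F

Target U = [77, 134].
A [113, 127] → during → candidate.
B [196, 236] → after → excluded.
E [172, 219] → after → excluded.
F [126, 141] → overlapped-by → candidate.
K [48, 156] → contains → candidate.
R [1, 76] → before → excluded.
V [158, 201] → after → excluded.
W [170, 266] → after → excluded.
Among candidates, latest start is 126 → F.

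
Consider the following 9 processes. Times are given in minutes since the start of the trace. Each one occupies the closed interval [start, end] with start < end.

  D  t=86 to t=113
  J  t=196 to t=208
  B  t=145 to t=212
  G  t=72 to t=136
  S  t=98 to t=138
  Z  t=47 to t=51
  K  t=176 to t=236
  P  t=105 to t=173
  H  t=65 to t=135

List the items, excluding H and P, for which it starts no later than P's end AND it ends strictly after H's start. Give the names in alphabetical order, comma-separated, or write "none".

B, D, G, S

Conditions: its start is no later than P's end (X.start <= t=173) AND its end is strictly after H's start (X.end > t=65).
B: start t=145 <= t=173? ✓; end t=212 > t=65? ✓ → yes.
D: start t=86 <= t=173? ✓; end t=113 > t=65? ✓ → yes.
G: start t=72 <= t=173? ✓; end t=136 > t=65? ✓ → yes.
J: start t=196 <= t=173? ✗; end t=208 > t=65? ✓ → no.
K: start t=176 <= t=173? ✗; end t=236 > t=65? ✓ → no.
S: start t=98 <= t=173? ✓; end t=138 > t=65? ✓ → yes.
Z: start t=47 <= t=173? ✓; end t=51 > t=65? ✗ → no.
Result: B, D, G, S.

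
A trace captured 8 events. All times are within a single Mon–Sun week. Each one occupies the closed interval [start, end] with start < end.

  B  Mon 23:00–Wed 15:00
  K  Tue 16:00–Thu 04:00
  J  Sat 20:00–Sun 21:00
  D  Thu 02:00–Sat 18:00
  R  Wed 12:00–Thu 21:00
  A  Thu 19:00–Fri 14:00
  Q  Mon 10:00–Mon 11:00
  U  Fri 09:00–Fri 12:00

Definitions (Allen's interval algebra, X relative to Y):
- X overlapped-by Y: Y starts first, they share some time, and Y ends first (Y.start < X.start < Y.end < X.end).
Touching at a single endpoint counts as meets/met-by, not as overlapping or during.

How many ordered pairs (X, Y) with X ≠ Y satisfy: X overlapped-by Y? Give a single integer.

Checking all 56 ordered pairs for relation 'overlapped-by'; matching pairs in alphabetical order:
(A, R): A overlapped-by R ✓
(D, K): D overlapped-by K ✓
(D, R): D overlapped-by R ✓
(K, B): K overlapped-by B ✓
(R, B): R overlapped-by B ✓
(R, K): R overlapped-by K ✓
Count: 6.

6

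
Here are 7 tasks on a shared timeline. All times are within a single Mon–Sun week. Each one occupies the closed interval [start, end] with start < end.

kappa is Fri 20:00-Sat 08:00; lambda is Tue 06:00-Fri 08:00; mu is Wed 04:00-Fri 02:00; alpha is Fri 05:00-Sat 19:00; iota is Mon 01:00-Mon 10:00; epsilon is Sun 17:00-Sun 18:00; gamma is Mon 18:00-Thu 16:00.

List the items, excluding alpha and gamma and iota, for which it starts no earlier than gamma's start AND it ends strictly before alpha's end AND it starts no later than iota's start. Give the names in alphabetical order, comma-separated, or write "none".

none

Conditions: its start is no earlier than gamma's start (X.start >= Mon 18:00) AND its end is strictly before alpha's end (X.end < Sat 19:00) AND its start is no later than iota's start (X.start <= Mon 01:00).
epsilon: start Sun 17:00 >= Mon 18:00? ✓; end Sun 18:00 < Sat 19:00? ✗; start Sun 17:00 <= Mon 01:00? ✗ → no.
kappa: start Fri 20:00 >= Mon 18:00? ✓; end Sat 08:00 < Sat 19:00? ✓; start Fri 20:00 <= Mon 01:00? ✗ → no.
lambda: start Tue 06:00 >= Mon 18:00? ✓; end Fri 08:00 < Sat 19:00? ✓; start Tue 06:00 <= Mon 01:00? ✗ → no.
mu: start Wed 04:00 >= Mon 18:00? ✓; end Fri 02:00 < Sat 19:00? ✓; start Wed 04:00 <= Mon 01:00? ✗ → no.
Result: none.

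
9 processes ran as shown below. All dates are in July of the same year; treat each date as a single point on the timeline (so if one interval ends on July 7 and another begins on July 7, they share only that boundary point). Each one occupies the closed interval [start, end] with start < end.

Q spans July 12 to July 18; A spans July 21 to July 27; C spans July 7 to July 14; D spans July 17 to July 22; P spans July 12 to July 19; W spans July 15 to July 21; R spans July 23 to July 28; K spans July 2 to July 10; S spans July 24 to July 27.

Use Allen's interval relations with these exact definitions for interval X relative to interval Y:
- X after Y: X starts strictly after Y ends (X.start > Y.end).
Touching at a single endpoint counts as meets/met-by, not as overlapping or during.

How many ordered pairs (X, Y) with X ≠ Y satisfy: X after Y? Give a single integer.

Checking all 72 ordered pairs for relation 'after'; matching pairs in alphabetical order:
(A, C): A after C ✓
(A, K): A after K ✓
(A, P): A after P ✓
(A, Q): A after Q ✓
(D, C): D after C ✓
(D, K): D after K ✓
(P, K): P after K ✓
(Q, K): Q after K ✓
(R, C): R after C ✓
(R, D): R after D ✓
(R, K): R after K ✓
(R, P): R after P ✓
(R, Q): R after Q ✓
(R, W): R after W ✓
(S, C): S after C ✓
(S, D): S after D ✓
(S, K): S after K ✓
(S, P): S after P ✓
(S, Q): S after Q ✓
(S, W): S after W ✓
(W, C): W after C ✓
(W, K): W after K ✓
Count: 22.

22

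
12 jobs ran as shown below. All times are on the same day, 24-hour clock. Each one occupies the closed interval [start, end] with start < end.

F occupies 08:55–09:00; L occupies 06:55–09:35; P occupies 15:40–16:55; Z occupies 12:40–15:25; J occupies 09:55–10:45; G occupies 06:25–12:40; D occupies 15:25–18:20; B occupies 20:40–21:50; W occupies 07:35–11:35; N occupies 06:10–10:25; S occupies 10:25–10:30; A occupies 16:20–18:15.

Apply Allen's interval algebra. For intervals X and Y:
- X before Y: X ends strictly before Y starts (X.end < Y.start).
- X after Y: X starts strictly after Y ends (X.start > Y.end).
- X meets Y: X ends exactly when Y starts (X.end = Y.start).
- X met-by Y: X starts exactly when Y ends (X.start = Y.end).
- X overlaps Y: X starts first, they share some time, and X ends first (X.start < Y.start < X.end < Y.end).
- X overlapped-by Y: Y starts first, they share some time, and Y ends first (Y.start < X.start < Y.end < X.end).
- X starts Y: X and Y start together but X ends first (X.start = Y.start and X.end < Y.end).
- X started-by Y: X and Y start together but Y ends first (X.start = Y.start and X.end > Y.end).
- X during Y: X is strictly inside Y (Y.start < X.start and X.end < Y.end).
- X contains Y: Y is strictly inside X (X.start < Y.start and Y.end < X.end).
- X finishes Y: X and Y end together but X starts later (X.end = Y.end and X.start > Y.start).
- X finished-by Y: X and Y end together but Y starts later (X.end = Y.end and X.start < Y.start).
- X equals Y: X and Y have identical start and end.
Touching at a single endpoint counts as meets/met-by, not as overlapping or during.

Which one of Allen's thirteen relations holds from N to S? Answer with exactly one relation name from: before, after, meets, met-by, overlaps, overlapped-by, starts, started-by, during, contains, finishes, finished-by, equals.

N = [06:10, 10:25]; S = [10:25, 10:30].
Compare endpoints: N.start < S.start, N.start < S.end, N.end = S.start, N.end < S.end.
That pattern is 'meets'.

meets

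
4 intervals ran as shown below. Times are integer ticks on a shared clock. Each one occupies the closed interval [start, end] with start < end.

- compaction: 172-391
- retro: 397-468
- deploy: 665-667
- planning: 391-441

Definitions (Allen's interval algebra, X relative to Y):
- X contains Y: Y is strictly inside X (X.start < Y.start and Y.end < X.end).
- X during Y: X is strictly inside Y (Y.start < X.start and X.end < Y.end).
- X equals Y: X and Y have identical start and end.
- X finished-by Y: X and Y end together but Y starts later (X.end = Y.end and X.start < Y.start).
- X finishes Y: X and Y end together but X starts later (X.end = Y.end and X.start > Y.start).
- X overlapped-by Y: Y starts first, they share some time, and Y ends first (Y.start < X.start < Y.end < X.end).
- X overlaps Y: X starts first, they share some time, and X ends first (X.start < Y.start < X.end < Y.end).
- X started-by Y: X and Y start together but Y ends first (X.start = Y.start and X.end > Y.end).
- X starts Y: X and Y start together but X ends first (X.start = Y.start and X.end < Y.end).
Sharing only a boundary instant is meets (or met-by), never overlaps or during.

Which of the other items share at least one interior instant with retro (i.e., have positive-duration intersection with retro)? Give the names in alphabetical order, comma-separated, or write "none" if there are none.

planning

Target retro = [397, 468].
compaction [172, 391] → before → no.
deploy [665, 667] → after → no.
planning [391, 441] → overlaps → yes.
Result: planning.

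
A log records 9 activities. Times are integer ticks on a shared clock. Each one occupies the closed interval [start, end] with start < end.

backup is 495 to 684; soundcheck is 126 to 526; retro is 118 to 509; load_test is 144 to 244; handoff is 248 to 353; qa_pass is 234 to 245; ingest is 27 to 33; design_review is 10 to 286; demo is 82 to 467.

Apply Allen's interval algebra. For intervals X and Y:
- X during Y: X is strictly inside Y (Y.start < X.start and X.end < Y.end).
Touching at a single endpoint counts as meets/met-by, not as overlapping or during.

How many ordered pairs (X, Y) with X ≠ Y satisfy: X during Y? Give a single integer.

12

Checking all 72 ordered pairs for relation 'during'; matching pairs in alphabetical order:
(handoff, demo): handoff during demo ✓
(handoff, retro): handoff during retro ✓
(handoff, soundcheck): handoff during soundcheck ✓
(ingest, design_review): ingest during design_review ✓
(load_test, demo): load_test during demo ✓
(load_test, design_review): load_test during design_review ✓
(load_test, retro): load_test during retro ✓
(load_test, soundcheck): load_test during soundcheck ✓
(qa_pass, demo): qa_pass during demo ✓
(qa_pass, design_review): qa_pass during design_review ✓
(qa_pass, retro): qa_pass during retro ✓
(qa_pass, soundcheck): qa_pass during soundcheck ✓
Count: 12.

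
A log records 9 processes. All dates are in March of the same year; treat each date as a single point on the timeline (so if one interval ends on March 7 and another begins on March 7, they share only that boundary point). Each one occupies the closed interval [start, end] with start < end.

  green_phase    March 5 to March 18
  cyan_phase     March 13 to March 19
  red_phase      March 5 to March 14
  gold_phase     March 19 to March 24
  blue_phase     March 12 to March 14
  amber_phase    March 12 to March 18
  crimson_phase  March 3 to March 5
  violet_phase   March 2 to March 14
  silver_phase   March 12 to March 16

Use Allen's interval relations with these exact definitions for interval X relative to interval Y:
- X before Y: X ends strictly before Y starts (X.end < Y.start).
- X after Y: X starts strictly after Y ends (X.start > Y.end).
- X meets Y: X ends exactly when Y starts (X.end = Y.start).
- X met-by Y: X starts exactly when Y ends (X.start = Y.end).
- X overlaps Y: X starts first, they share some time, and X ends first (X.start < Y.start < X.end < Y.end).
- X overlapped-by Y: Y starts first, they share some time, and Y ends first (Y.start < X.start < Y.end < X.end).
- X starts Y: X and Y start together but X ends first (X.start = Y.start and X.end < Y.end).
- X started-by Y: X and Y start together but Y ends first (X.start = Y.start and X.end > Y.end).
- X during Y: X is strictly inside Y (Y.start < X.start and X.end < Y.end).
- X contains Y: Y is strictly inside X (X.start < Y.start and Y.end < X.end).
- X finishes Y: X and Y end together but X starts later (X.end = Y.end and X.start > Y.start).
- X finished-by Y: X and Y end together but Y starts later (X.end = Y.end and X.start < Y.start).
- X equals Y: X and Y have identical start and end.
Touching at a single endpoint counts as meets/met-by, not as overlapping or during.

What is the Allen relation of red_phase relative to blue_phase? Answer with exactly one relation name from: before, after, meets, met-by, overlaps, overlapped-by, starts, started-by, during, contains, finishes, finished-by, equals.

finished-by

red_phase = [March 5, March 14]; blue_phase = [March 12, March 14].
Compare endpoints: red_phase.start < blue_phase.start, red_phase.start < blue_phase.end, red_phase.end > blue_phase.start, red_phase.end = blue_phase.end.
That pattern is 'finished-by'.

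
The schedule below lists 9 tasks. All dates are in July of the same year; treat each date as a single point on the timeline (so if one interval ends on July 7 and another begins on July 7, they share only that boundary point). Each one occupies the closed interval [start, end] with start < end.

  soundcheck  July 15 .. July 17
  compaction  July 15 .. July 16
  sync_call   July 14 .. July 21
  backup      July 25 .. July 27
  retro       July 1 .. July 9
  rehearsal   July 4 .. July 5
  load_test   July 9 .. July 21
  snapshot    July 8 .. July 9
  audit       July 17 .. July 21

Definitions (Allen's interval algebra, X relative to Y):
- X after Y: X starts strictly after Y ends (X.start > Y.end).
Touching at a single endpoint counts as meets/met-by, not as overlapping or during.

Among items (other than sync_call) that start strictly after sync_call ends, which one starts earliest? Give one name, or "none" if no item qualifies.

backup

Target sync_call = [July 14, July 21].
audit [July 17, July 21] → finishes → excluded.
backup [July 25, July 27] → after → candidate.
compaction [July 15, July 16] → during → excluded.
load_test [July 9, July 21] → finished-by → excluded.
rehearsal [July 4, July 5] → before → excluded.
retro [July 1, July 9] → before → excluded.
snapshot [July 8, July 9] → before → excluded.
soundcheck [July 15, July 17] → during → excluded.
Among candidates, earliest start is July 25 → backup.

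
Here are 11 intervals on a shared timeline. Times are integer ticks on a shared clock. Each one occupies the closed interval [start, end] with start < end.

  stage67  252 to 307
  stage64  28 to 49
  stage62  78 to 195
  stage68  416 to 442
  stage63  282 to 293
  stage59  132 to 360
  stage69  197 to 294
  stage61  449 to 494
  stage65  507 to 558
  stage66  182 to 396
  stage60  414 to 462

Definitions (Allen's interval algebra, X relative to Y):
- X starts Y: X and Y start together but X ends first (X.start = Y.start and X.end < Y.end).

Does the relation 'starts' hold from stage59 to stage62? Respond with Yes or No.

No

stage59 = [132, 360], stage62 = [78, 195].
Actual relation of stage59 to stage62: overlapped-by.
Asked whether 'starts' holds → No.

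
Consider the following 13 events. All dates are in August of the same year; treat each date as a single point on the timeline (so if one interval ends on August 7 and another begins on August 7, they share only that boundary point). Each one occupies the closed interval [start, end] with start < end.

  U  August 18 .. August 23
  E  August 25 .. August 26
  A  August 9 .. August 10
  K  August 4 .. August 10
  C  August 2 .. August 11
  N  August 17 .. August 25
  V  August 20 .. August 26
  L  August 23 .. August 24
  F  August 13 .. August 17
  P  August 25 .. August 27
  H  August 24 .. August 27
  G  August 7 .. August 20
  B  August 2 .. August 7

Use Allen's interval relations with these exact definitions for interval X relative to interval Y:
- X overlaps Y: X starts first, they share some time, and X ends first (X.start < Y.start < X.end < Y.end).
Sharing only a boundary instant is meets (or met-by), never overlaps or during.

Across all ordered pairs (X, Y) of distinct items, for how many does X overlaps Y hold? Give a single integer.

10

Checking all 156 ordered pairs for relation 'overlaps'; matching pairs in alphabetical order:
(B, K): B overlaps K ✓
(C, G): C overlaps G ✓
(G, N): G overlaps N ✓
(G, U): G overlaps U ✓
(K, G): K overlaps G ✓
(N, H): N overlaps H ✓
(N, V): N overlaps V ✓
(U, V): U overlaps V ✓
(V, H): V overlaps H ✓
(V, P): V overlaps P ✓
Count: 10.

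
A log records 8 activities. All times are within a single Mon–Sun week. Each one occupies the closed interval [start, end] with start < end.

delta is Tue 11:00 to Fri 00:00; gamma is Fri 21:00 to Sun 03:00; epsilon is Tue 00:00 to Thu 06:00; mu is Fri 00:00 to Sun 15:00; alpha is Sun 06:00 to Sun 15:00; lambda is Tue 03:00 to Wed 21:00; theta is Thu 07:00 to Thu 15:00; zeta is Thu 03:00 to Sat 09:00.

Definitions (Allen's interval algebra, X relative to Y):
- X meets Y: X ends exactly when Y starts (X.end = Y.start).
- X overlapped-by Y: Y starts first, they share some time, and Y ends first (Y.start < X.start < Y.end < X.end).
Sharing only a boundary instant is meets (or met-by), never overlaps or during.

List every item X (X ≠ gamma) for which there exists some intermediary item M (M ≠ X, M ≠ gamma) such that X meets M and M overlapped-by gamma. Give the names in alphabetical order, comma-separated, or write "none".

Target gamma = [Fri 21:00, Sun 03:00].
Intermediaries M with M overlapped-by gamma: none.
Union: none.

none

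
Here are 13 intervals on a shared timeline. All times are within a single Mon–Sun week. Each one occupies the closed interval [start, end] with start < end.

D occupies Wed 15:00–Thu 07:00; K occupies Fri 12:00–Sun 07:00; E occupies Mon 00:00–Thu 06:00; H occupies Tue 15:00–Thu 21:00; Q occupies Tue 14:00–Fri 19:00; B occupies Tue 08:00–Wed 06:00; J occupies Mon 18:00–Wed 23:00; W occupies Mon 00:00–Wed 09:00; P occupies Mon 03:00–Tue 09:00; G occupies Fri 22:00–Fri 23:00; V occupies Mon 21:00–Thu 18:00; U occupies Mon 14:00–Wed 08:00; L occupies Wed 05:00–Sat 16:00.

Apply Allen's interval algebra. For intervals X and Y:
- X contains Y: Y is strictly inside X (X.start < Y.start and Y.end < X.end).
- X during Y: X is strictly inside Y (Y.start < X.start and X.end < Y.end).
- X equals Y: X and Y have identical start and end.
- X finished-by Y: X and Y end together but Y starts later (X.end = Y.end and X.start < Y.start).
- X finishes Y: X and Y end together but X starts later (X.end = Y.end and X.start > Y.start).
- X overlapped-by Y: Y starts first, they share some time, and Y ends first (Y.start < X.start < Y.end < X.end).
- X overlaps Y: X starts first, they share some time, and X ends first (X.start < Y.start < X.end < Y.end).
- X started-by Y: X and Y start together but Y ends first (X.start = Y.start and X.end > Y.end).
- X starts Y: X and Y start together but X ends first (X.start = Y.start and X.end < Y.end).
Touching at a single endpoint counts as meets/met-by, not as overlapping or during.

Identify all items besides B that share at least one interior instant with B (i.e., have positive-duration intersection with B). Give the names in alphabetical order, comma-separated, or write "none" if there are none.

Target B = [Tue 08:00, Wed 06:00].
D [Wed 15:00, Thu 07:00] → after → no.
E [Mon 00:00, Thu 06:00] → contains → yes.
G [Fri 22:00, Fri 23:00] → after → no.
H [Tue 15:00, Thu 21:00] → overlapped-by → yes.
J [Mon 18:00, Wed 23:00] → contains → yes.
K [Fri 12:00, Sun 07:00] → after → no.
L [Wed 05:00, Sat 16:00] → overlapped-by → yes.
P [Mon 03:00, Tue 09:00] → overlaps → yes.
Q [Tue 14:00, Fri 19:00] → overlapped-by → yes.
U [Mon 14:00, Wed 08:00] → contains → yes.
V [Mon 21:00, Thu 18:00] → contains → yes.
W [Mon 00:00, Wed 09:00] → contains → yes.
Result: E, H, J, L, P, Q, U, V, W.

E, H, J, L, P, Q, U, V, W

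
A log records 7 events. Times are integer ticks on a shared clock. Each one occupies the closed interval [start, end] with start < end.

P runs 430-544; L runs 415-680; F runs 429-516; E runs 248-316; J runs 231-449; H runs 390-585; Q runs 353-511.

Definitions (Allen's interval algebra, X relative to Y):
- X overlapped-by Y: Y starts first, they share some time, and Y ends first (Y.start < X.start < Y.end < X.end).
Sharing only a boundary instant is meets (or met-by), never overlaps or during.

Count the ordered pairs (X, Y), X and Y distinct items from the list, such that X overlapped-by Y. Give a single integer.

11

Checking all 42 ordered pairs for relation 'overlapped-by'; matching pairs in alphabetical order:
(F, J): F overlapped-by J ✓
(F, Q): F overlapped-by Q ✓
(H, J): H overlapped-by J ✓
(H, Q): H overlapped-by Q ✓
(L, H): L overlapped-by H ✓
(L, J): L overlapped-by J ✓
(L, Q): L overlapped-by Q ✓
(P, F): P overlapped-by F ✓
(P, J): P overlapped-by J ✓
(P, Q): P overlapped-by Q ✓
(Q, J): Q overlapped-by J ✓
Count: 11.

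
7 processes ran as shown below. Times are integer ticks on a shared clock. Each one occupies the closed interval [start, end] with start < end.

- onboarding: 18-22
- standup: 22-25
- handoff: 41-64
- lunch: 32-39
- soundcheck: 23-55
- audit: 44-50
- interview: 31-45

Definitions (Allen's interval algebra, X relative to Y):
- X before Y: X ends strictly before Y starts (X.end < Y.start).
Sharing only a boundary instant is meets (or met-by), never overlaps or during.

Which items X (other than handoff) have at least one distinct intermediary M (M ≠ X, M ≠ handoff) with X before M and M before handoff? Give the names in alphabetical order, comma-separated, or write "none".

onboarding, standup

Target handoff = [41, 64].
Intermediaries M with M before handoff: lunch, onboarding, standup.
Via lunch — items with X before lunch: onboarding, standup.
Via onboarding — items with X before onboarding: none.
Via standup — items with X before standup: none.
Union: onboarding, standup.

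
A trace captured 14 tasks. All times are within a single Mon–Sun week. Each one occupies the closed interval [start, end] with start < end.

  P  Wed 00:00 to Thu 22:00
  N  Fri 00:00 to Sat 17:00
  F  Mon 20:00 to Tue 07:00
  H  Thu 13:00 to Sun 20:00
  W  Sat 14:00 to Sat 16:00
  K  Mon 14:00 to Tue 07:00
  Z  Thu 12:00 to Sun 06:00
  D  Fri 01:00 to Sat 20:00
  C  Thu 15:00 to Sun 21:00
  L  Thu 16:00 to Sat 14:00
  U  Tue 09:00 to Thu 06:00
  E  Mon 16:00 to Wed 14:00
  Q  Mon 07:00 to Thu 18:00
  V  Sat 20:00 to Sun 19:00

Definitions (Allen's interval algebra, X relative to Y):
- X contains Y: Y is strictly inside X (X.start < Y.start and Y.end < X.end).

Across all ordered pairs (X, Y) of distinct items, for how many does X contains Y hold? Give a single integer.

Checking all 182 ordered pairs for relation 'contains'; matching pairs in alphabetical order:
(C, D): C contains D ✓
(C, L): C contains L ✓
(C, N): C contains N ✓
(C, V): C contains V ✓
(C, W): C contains W ✓
(D, W): D contains W ✓
(E, F): E contains F ✓
(H, D): H contains D ✓
(H, L): H contains L ✓
(H, N): H contains N ✓
(H, V): H contains V ✓
(H, W): H contains W ✓
(N, W): N contains W ✓
(Q, E): Q contains E ✓
(Q, F): Q contains F ✓
(Q, K): Q contains K ✓
(Q, U): Q contains U ✓
(Z, D): Z contains D ✓
(Z, L): Z contains L ✓
(Z, N): Z contains N ✓
(Z, W): Z contains W ✓
Count: 21.

21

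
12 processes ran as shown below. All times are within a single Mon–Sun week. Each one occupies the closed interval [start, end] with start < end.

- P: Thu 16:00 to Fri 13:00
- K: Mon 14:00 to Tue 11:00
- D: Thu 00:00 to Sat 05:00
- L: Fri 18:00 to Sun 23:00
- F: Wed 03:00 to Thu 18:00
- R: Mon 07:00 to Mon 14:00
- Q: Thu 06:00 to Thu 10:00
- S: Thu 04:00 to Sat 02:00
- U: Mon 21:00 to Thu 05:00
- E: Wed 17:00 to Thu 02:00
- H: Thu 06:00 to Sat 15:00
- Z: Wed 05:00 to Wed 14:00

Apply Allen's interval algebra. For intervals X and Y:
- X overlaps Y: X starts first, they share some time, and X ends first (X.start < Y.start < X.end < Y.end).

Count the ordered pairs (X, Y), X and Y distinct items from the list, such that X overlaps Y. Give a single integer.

Checking all 132 ordered pairs for relation 'overlaps'; matching pairs in alphabetical order:
(D, H): D overlaps H ✓
(D, L): D overlaps L ✓
(E, D): E overlaps D ✓
(F, D): F overlaps D ✓
(F, H): F overlaps H ✓
(F, P): F overlaps P ✓
(F, S): F overlaps S ✓
(H, L): H overlaps L ✓
(K, U): K overlaps U ✓
(S, H): S overlaps H ✓
(S, L): S overlaps L ✓
(U, D): U overlaps D ✓
(U, F): U overlaps F ✓
(U, S): U overlaps S ✓
Count: 14.

14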